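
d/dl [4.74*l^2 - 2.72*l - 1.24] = 9.48*l - 2.72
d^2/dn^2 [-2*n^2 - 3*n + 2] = -4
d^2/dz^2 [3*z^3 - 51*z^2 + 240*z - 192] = 18*z - 102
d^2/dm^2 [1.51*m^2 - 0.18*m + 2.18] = 3.02000000000000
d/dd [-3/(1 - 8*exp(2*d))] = -48*exp(2*d)/(8*exp(2*d) - 1)^2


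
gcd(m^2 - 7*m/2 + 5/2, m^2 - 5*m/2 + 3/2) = m - 1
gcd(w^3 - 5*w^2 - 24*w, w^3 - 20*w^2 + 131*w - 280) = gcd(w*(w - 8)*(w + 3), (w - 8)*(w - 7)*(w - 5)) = w - 8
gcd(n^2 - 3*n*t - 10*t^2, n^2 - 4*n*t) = 1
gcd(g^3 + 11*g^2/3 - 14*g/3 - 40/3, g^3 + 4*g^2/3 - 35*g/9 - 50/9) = g^2 - g/3 - 10/3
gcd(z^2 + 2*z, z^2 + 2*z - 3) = 1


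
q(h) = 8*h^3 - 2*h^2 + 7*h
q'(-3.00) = 235.00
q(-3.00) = -255.00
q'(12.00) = 3415.00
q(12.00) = 13620.00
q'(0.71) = 16.26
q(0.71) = 6.83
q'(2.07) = 101.56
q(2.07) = 76.88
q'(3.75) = 329.50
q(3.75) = 420.00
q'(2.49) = 145.84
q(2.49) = 128.54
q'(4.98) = 582.29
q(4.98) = 973.31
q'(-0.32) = 10.74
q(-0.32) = -2.71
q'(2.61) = 160.05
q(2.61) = 146.88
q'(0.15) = 6.94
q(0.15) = 1.03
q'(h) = 24*h^2 - 4*h + 7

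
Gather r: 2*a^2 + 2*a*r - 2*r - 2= 2*a^2 + r*(2*a - 2) - 2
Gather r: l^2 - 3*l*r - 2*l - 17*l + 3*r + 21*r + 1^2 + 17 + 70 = l^2 - 19*l + r*(24 - 3*l) + 88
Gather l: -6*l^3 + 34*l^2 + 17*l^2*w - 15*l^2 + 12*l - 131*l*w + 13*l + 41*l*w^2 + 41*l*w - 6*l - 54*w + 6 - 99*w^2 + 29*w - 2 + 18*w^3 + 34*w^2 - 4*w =-6*l^3 + l^2*(17*w + 19) + l*(41*w^2 - 90*w + 19) + 18*w^3 - 65*w^2 - 29*w + 4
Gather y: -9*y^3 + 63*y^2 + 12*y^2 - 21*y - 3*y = -9*y^3 + 75*y^2 - 24*y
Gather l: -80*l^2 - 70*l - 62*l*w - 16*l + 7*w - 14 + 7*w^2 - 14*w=-80*l^2 + l*(-62*w - 86) + 7*w^2 - 7*w - 14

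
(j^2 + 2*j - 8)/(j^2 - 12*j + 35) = (j^2 + 2*j - 8)/(j^2 - 12*j + 35)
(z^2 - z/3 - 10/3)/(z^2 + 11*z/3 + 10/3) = (z - 2)/(z + 2)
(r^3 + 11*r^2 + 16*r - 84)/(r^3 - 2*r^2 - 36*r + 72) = (r + 7)/(r - 6)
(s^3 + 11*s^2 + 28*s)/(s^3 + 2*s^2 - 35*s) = (s + 4)/(s - 5)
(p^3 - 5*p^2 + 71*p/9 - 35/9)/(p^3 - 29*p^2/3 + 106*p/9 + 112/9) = (3*p^2 - 8*p + 5)/(3*p^2 - 22*p - 16)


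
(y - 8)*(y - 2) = y^2 - 10*y + 16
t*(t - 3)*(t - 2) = t^3 - 5*t^2 + 6*t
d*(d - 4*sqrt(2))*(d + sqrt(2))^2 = d^4 - 2*sqrt(2)*d^3 - 14*d^2 - 8*sqrt(2)*d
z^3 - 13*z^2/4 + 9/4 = (z - 3)*(z - 1)*(z + 3/4)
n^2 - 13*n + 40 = (n - 8)*(n - 5)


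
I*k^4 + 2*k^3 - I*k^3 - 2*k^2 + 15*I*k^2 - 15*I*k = k*(k - 5*I)*(k + 3*I)*(I*k - I)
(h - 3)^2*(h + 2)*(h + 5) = h^4 + h^3 - 23*h^2 + 3*h + 90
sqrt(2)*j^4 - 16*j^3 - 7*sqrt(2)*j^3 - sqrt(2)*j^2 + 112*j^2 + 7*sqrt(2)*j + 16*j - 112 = (j - 7)*(j - 1)*(j - 8*sqrt(2))*(sqrt(2)*j + sqrt(2))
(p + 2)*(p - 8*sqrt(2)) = p^2 - 8*sqrt(2)*p + 2*p - 16*sqrt(2)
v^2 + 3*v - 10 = (v - 2)*(v + 5)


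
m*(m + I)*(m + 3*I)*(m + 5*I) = m^4 + 9*I*m^3 - 23*m^2 - 15*I*m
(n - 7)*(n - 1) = n^2 - 8*n + 7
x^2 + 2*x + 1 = (x + 1)^2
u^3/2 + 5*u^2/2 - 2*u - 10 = (u/2 + 1)*(u - 2)*(u + 5)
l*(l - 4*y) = l^2 - 4*l*y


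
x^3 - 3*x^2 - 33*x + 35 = (x - 7)*(x - 1)*(x + 5)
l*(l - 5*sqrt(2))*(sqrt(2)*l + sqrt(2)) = sqrt(2)*l^3 - 10*l^2 + sqrt(2)*l^2 - 10*l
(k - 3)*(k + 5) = k^2 + 2*k - 15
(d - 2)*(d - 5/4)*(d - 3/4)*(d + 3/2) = d^4 - 5*d^3/2 - 17*d^2/16 + 177*d/32 - 45/16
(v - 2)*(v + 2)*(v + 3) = v^3 + 3*v^2 - 4*v - 12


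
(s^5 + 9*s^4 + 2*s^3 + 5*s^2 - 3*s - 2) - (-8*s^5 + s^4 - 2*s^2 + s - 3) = 9*s^5 + 8*s^4 + 2*s^3 + 7*s^2 - 4*s + 1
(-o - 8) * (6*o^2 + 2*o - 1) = -6*o^3 - 50*o^2 - 15*o + 8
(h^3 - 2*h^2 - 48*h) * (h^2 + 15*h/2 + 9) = h^5 + 11*h^4/2 - 54*h^3 - 378*h^2 - 432*h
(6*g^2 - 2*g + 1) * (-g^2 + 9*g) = -6*g^4 + 56*g^3 - 19*g^2 + 9*g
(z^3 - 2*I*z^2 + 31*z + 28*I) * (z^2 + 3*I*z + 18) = z^5 + I*z^4 + 55*z^3 + 85*I*z^2 + 474*z + 504*I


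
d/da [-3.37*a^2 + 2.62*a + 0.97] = 2.62 - 6.74*a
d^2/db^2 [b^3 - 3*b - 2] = 6*b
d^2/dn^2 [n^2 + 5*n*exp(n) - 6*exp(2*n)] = 5*n*exp(n) - 24*exp(2*n) + 10*exp(n) + 2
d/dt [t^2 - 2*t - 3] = 2*t - 2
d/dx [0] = 0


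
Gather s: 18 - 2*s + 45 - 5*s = 63 - 7*s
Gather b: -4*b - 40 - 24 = -4*b - 64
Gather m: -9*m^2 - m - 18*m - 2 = -9*m^2 - 19*m - 2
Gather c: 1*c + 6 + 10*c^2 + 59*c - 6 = 10*c^2 + 60*c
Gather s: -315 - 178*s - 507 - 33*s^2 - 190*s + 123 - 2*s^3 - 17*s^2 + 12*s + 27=-2*s^3 - 50*s^2 - 356*s - 672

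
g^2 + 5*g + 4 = (g + 1)*(g + 4)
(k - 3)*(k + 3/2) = k^2 - 3*k/2 - 9/2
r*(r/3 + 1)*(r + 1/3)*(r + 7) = r^4/3 + 31*r^3/9 + 73*r^2/9 + 7*r/3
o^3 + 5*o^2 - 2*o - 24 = (o - 2)*(o + 3)*(o + 4)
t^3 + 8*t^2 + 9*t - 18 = (t - 1)*(t + 3)*(t + 6)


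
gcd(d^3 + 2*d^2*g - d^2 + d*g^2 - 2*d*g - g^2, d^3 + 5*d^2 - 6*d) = d - 1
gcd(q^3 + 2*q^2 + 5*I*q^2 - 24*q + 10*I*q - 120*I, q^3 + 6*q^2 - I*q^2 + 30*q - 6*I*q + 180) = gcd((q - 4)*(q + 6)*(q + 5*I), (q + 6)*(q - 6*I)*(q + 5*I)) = q^2 + q*(6 + 5*I) + 30*I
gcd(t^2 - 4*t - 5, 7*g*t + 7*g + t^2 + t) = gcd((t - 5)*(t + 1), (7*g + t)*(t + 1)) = t + 1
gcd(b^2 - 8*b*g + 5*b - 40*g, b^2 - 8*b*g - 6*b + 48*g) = b - 8*g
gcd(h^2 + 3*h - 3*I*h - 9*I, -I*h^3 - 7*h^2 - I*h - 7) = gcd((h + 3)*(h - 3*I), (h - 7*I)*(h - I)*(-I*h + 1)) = 1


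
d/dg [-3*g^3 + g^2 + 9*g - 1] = -9*g^2 + 2*g + 9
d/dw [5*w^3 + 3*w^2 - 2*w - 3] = 15*w^2 + 6*w - 2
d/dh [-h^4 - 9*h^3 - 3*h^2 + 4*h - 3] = -4*h^3 - 27*h^2 - 6*h + 4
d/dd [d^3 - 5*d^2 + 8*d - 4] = 3*d^2 - 10*d + 8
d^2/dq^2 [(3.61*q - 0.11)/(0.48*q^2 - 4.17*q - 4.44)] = ((30.213 - 10.3968*q)*(-0.48*q^2 + 4.17*q + 4.44) - (0.96*q - 4.17)*(1.92*q - 8.34)*(3.61*q - 0.11))/(-0.48*q^2 + 4.17*q + 4.44)^3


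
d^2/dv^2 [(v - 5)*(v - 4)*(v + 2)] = 6*v - 14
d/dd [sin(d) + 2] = cos(d)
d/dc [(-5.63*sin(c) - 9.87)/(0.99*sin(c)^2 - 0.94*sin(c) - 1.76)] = (5.5737*sin(c)^2 + 19.5426*sin(c) + 0.631)*cos(c)/(0.9801*sin(c)^4 - 1.8612*sin(c)^3 - 2.6012*sin(c)^2 + 3.3088*sin(c) + 3.0976)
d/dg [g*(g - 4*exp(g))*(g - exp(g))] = -5*g^2*exp(g) + 3*g^2 + 8*g*exp(2*g) - 10*g*exp(g) + 4*exp(2*g)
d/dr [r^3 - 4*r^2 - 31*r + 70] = 3*r^2 - 8*r - 31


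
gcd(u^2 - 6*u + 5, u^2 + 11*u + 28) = 1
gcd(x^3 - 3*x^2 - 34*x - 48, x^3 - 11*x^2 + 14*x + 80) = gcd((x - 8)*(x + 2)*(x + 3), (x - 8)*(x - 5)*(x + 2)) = x^2 - 6*x - 16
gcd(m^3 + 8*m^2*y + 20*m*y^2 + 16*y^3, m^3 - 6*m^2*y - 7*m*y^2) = 1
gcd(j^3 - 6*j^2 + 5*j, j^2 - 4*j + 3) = j - 1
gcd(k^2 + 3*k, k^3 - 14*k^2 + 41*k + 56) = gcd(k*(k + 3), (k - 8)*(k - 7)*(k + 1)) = 1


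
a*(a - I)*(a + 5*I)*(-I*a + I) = -I*a^4 + 4*a^3 + I*a^3 - 4*a^2 - 5*I*a^2 + 5*I*a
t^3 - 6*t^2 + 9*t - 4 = (t - 4)*(t - 1)^2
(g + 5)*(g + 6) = g^2 + 11*g + 30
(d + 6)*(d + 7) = d^2 + 13*d + 42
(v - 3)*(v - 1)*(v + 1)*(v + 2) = v^4 - v^3 - 7*v^2 + v + 6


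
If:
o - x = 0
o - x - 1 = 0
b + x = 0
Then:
No Solution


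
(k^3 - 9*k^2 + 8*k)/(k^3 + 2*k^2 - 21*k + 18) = k*(k - 8)/(k^2 + 3*k - 18)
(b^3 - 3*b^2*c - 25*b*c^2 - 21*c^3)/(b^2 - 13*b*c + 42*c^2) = (b^2 + 4*b*c + 3*c^2)/(b - 6*c)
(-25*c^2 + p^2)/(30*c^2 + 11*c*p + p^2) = (-5*c + p)/(6*c + p)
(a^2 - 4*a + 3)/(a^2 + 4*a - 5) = (a - 3)/(a + 5)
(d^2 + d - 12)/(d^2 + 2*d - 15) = (d + 4)/(d + 5)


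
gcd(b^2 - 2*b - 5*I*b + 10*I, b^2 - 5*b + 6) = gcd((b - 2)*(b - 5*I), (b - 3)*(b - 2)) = b - 2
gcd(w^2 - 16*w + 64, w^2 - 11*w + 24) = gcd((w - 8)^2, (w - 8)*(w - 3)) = w - 8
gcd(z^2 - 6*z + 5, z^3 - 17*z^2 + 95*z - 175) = z - 5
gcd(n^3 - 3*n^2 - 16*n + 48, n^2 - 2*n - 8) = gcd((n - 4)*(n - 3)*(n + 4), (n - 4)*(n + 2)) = n - 4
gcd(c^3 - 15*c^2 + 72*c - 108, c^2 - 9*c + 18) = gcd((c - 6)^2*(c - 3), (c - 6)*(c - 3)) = c^2 - 9*c + 18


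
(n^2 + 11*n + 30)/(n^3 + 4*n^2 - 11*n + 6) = (n + 5)/(n^2 - 2*n + 1)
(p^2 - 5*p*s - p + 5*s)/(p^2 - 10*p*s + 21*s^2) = (p^2 - 5*p*s - p + 5*s)/(p^2 - 10*p*s + 21*s^2)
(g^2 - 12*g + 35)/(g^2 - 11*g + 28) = (g - 5)/(g - 4)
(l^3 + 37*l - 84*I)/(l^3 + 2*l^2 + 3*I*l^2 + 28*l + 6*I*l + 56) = (l - 3*I)/(l + 2)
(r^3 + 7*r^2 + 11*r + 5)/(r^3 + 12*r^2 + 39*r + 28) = (r^2 + 6*r + 5)/(r^2 + 11*r + 28)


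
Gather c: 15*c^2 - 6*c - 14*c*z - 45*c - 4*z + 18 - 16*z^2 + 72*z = 15*c^2 + c*(-14*z - 51) - 16*z^2 + 68*z + 18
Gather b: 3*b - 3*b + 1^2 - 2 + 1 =0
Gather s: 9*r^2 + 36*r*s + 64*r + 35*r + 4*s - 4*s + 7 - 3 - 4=9*r^2 + 36*r*s + 99*r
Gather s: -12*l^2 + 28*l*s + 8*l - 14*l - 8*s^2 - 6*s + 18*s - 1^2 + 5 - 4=-12*l^2 - 6*l - 8*s^2 + s*(28*l + 12)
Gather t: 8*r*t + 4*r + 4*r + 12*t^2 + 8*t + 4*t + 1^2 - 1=8*r + 12*t^2 + t*(8*r + 12)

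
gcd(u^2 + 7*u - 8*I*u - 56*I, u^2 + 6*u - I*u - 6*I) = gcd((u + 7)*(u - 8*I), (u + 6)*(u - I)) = 1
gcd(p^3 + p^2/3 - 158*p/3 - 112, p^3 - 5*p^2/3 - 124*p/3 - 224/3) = p^2 - 17*p/3 - 56/3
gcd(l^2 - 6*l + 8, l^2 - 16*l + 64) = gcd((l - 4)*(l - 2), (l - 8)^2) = 1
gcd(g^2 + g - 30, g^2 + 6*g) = g + 6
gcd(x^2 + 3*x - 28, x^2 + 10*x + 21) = x + 7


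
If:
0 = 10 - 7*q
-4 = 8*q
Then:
No Solution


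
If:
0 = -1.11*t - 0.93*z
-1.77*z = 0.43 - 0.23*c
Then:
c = 7.69565217391304*z + 1.8695652173913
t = -0.837837837837838*z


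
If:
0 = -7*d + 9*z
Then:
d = 9*z/7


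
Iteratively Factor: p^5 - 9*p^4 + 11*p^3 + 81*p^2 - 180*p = (p - 5)*(p^4 - 4*p^3 - 9*p^2 + 36*p) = p*(p - 5)*(p^3 - 4*p^2 - 9*p + 36) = p*(p - 5)*(p - 4)*(p^2 - 9) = p*(p - 5)*(p - 4)*(p - 3)*(p + 3)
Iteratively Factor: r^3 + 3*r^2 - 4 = (r - 1)*(r^2 + 4*r + 4) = (r - 1)*(r + 2)*(r + 2)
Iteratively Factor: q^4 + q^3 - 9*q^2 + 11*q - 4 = (q + 4)*(q^3 - 3*q^2 + 3*q - 1) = (q - 1)*(q + 4)*(q^2 - 2*q + 1) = (q - 1)^2*(q + 4)*(q - 1)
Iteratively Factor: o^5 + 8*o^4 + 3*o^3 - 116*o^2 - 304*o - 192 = (o + 1)*(o^4 + 7*o^3 - 4*o^2 - 112*o - 192) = (o - 4)*(o + 1)*(o^3 + 11*o^2 + 40*o + 48) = (o - 4)*(o + 1)*(o + 3)*(o^2 + 8*o + 16) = (o - 4)*(o + 1)*(o + 3)*(o + 4)*(o + 4)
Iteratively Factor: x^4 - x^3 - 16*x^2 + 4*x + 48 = (x - 4)*(x^3 + 3*x^2 - 4*x - 12) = (x - 4)*(x - 2)*(x^2 + 5*x + 6) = (x - 4)*(x - 2)*(x + 3)*(x + 2)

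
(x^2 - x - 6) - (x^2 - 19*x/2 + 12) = 17*x/2 - 18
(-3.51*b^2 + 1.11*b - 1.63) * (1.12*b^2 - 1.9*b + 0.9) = -3.9312*b^4 + 7.9122*b^3 - 7.0936*b^2 + 4.096*b - 1.467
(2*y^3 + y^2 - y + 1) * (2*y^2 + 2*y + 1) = 4*y^5 + 6*y^4 + 2*y^3 + y^2 + y + 1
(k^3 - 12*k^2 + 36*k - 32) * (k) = k^4 - 12*k^3 + 36*k^2 - 32*k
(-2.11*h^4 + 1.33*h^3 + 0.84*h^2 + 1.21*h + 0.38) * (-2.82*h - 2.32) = 5.9502*h^5 + 1.1446*h^4 - 5.4544*h^3 - 5.361*h^2 - 3.8788*h - 0.8816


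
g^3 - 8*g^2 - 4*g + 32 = (g - 8)*(g - 2)*(g + 2)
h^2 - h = h*(h - 1)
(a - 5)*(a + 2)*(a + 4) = a^3 + a^2 - 22*a - 40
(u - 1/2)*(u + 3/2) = u^2 + u - 3/4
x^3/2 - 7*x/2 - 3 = (x/2 + 1/2)*(x - 3)*(x + 2)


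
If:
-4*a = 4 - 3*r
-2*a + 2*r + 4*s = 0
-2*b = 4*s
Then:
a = -6*s - 4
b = -2*s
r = -8*s - 4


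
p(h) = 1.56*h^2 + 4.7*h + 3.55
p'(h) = 3.12*h + 4.7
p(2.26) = 22.14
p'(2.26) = 11.75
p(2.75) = 28.27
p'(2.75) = 13.28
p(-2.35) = 1.12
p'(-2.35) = -2.63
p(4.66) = 59.33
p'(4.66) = 19.24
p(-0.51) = 1.56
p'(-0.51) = 3.11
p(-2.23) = 0.83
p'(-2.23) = -2.26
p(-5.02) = 19.27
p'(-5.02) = -10.96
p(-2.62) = 1.94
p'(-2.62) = -3.47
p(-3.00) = 3.49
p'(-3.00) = -4.66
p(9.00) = 172.21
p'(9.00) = 32.78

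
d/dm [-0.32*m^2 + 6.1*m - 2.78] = 6.1 - 0.64*m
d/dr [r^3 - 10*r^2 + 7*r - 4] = 3*r^2 - 20*r + 7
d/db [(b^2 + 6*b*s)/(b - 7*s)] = (-b*(b + 6*s) + 2*(b - 7*s)*(b + 3*s))/(b - 7*s)^2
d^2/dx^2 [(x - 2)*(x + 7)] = 2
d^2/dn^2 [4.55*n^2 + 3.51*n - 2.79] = 9.10000000000000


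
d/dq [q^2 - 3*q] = 2*q - 3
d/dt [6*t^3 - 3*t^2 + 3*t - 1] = 18*t^2 - 6*t + 3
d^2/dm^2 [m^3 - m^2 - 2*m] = 6*m - 2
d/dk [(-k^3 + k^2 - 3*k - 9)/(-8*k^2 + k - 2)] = (8*k^4 - 2*k^3 - 17*k^2 - 148*k + 15)/(64*k^4 - 16*k^3 + 33*k^2 - 4*k + 4)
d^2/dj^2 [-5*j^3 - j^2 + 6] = -30*j - 2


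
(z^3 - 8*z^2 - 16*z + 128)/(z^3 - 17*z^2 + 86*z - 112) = (z^2 - 16)/(z^2 - 9*z + 14)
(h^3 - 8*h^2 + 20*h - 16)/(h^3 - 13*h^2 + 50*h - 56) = (h - 2)/(h - 7)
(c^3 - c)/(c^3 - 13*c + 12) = c*(c + 1)/(c^2 + c - 12)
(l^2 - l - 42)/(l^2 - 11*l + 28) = (l + 6)/(l - 4)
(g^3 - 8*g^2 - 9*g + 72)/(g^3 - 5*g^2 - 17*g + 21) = (g^2 - 11*g + 24)/(g^2 - 8*g + 7)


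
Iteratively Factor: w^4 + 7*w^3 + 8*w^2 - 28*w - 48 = (w + 4)*(w^3 + 3*w^2 - 4*w - 12) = (w + 3)*(w + 4)*(w^2 - 4) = (w - 2)*(w + 3)*(w + 4)*(w + 2)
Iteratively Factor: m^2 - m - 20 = (m + 4)*(m - 5)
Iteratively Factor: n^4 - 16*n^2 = (n)*(n^3 - 16*n) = n*(n + 4)*(n^2 - 4*n) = n*(n - 4)*(n + 4)*(n)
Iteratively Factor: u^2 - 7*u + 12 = (u - 3)*(u - 4)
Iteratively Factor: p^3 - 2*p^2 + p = (p - 1)*(p^2 - p) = p*(p - 1)*(p - 1)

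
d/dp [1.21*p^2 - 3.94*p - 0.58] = 2.42*p - 3.94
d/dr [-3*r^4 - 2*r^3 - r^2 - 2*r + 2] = -12*r^3 - 6*r^2 - 2*r - 2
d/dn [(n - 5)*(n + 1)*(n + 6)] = 3*n^2 + 4*n - 29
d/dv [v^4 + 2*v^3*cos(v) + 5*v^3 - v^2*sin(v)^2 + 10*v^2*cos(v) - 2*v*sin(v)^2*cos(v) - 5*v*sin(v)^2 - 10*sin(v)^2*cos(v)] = -2*v^3*sin(v) + 4*v^3 - 10*v^2*sin(v) - v^2*sin(2*v) + 6*v^2*cos(v) + 15*v^2 + v*sin(v)/2 - 5*v*sin(2*v) - 3*v*sin(3*v)/2 + 20*v*cos(v) + v*cos(2*v) - v + 5*sin(v)/2 - 15*sin(3*v)/2 - cos(v)/2 + 5*cos(2*v)/2 + cos(3*v)/2 - 5/2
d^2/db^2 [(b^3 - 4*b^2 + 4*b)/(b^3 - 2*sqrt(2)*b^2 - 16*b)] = 4*(-2*b^3 + sqrt(2)*b^3 + 30*b^2 - 96*b - 12*sqrt(2)*b + 64*sqrt(2) + 176)/(b^6 - 6*sqrt(2)*b^5 - 24*b^4 + 176*sqrt(2)*b^3 + 384*b^2 - 1536*sqrt(2)*b - 4096)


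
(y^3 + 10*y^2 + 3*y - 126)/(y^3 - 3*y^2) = 1 + 13/y + 42/y^2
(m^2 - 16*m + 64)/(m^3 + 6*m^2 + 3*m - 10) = (m^2 - 16*m + 64)/(m^3 + 6*m^2 + 3*m - 10)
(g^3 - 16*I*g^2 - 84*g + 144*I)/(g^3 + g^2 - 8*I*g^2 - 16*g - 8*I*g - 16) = (g^2 - 12*I*g - 36)/(g^2 + g*(1 - 4*I) - 4*I)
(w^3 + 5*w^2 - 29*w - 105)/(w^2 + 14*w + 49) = (w^2 - 2*w - 15)/(w + 7)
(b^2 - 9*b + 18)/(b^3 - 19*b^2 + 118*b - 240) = (b - 3)/(b^2 - 13*b + 40)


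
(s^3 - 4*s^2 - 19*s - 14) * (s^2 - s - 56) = s^5 - 5*s^4 - 71*s^3 + 229*s^2 + 1078*s + 784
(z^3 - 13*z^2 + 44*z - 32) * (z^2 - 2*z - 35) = z^5 - 15*z^4 + 35*z^3 + 335*z^2 - 1476*z + 1120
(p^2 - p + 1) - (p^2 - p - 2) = 3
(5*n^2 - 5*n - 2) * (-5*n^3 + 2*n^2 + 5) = -25*n^5 + 35*n^4 + 21*n^2 - 25*n - 10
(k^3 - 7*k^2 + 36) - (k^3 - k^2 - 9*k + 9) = -6*k^2 + 9*k + 27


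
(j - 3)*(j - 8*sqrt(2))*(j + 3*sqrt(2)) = j^3 - 5*sqrt(2)*j^2 - 3*j^2 - 48*j + 15*sqrt(2)*j + 144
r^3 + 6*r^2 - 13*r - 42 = (r - 3)*(r + 2)*(r + 7)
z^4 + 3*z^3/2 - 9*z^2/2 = z^2*(z - 3/2)*(z + 3)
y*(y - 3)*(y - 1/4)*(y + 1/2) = y^4 - 11*y^3/4 - 7*y^2/8 + 3*y/8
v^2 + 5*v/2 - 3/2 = (v - 1/2)*(v + 3)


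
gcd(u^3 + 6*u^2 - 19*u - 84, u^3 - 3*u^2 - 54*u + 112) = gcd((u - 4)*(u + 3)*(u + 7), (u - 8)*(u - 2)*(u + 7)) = u + 7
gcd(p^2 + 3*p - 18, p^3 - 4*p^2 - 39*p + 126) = p^2 + 3*p - 18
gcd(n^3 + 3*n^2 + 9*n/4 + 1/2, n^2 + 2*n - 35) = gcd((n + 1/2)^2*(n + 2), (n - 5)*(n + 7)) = 1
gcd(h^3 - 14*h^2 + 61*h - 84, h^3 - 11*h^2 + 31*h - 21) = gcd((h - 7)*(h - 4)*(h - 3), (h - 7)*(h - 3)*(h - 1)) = h^2 - 10*h + 21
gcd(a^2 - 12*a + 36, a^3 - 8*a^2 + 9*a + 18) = a - 6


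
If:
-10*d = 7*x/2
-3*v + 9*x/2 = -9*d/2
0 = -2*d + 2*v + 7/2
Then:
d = 49/106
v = -273/212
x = -70/53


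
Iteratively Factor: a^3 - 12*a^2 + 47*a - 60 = (a - 4)*(a^2 - 8*a + 15) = (a - 5)*(a - 4)*(a - 3)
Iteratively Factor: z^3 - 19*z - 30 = (z - 5)*(z^2 + 5*z + 6) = (z - 5)*(z + 3)*(z + 2)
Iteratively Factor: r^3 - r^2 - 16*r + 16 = (r + 4)*(r^2 - 5*r + 4) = (r - 4)*(r + 4)*(r - 1)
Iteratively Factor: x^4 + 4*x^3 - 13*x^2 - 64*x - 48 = (x + 3)*(x^3 + x^2 - 16*x - 16) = (x + 3)*(x + 4)*(x^2 - 3*x - 4) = (x + 1)*(x + 3)*(x + 4)*(x - 4)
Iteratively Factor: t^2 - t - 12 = (t - 4)*(t + 3)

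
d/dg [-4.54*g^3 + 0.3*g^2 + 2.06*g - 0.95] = -13.62*g^2 + 0.6*g + 2.06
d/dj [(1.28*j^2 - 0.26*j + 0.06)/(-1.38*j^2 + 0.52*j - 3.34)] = (0.3068*j^2 - 8.3848*j + 0.8372)/(1.9044*j^4 - 1.4352*j^3 + 9.4888*j^2 - 3.4736*j + 11.1556)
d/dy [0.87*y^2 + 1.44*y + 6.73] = 1.74*y + 1.44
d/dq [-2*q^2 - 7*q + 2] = -4*q - 7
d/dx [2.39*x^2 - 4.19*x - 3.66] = 4.78*x - 4.19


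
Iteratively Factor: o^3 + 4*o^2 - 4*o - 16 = (o - 2)*(o^2 + 6*o + 8) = (o - 2)*(o + 4)*(o + 2)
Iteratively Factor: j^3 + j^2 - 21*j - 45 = (j - 5)*(j^2 + 6*j + 9) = (j - 5)*(j + 3)*(j + 3)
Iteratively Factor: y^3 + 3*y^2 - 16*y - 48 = (y + 4)*(y^2 - y - 12) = (y + 3)*(y + 4)*(y - 4)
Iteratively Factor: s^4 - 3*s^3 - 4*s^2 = (s + 1)*(s^3 - 4*s^2) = s*(s + 1)*(s^2 - 4*s) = s*(s - 4)*(s + 1)*(s)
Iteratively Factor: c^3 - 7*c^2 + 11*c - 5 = (c - 5)*(c^2 - 2*c + 1) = (c - 5)*(c - 1)*(c - 1)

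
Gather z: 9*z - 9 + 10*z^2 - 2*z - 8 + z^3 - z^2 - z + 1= z^3 + 9*z^2 + 6*z - 16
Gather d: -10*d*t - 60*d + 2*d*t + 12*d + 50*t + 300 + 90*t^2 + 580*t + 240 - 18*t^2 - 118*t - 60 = d*(-8*t - 48) + 72*t^2 + 512*t + 480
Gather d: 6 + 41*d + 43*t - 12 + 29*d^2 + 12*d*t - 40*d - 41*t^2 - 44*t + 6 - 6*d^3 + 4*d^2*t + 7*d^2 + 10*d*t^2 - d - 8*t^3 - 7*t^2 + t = -6*d^3 + d^2*(4*t + 36) + d*(10*t^2 + 12*t) - 8*t^3 - 48*t^2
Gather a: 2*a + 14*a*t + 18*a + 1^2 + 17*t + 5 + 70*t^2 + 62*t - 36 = a*(14*t + 20) + 70*t^2 + 79*t - 30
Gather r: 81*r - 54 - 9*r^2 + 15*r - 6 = -9*r^2 + 96*r - 60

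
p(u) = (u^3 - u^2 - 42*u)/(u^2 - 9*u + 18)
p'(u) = (9 - 2*u)*(u^3 - u^2 - 42*u)/(u^2 - 9*u + 18)^2 + (3*u^2 - 2*u - 42)/(u^2 - 9*u + 18)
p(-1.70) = 1.76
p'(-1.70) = -0.22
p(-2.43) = 1.79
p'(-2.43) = 0.12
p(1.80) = -14.49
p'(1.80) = -22.64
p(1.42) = -8.12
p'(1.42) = -12.28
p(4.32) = 53.88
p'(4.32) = -11.16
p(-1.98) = 1.80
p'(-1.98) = -0.07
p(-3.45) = 1.51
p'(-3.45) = 0.40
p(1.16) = -5.45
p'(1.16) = -8.61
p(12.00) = 20.00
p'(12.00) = 1.22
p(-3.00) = 1.67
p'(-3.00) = 0.30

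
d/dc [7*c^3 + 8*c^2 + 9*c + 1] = 21*c^2 + 16*c + 9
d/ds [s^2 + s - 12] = 2*s + 1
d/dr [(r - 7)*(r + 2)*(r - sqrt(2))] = 3*r^2 - 10*r - 2*sqrt(2)*r - 14 + 5*sqrt(2)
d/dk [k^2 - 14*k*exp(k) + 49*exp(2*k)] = -14*k*exp(k) + 2*k + 98*exp(2*k) - 14*exp(k)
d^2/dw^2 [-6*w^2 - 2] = -12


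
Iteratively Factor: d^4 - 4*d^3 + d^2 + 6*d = (d - 3)*(d^3 - d^2 - 2*d) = (d - 3)*(d + 1)*(d^2 - 2*d) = d*(d - 3)*(d + 1)*(d - 2)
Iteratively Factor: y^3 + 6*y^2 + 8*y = (y + 2)*(y^2 + 4*y) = y*(y + 2)*(y + 4)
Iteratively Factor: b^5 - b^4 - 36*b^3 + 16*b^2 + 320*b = (b - 5)*(b^4 + 4*b^3 - 16*b^2 - 64*b) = (b - 5)*(b - 4)*(b^3 + 8*b^2 + 16*b) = (b - 5)*(b - 4)*(b + 4)*(b^2 + 4*b) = (b - 5)*(b - 4)*(b + 4)^2*(b)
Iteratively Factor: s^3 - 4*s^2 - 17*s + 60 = (s - 5)*(s^2 + s - 12) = (s - 5)*(s + 4)*(s - 3)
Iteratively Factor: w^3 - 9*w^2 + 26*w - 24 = (w - 2)*(w^2 - 7*w + 12) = (w - 4)*(w - 2)*(w - 3)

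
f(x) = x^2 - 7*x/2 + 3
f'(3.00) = 2.50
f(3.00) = 1.50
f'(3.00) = 2.50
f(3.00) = 1.50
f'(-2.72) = -8.94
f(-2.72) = 19.92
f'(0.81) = -1.88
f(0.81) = 0.82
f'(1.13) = -1.24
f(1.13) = 0.32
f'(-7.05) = -17.60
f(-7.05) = 77.38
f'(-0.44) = -4.38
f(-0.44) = 4.73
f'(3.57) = 3.64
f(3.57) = 3.25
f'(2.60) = 1.70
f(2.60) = 0.66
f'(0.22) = -3.06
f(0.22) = 2.28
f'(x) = 2*x - 7/2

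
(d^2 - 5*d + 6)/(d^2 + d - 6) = (d - 3)/(d + 3)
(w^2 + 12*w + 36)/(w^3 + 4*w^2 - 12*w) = (w + 6)/(w*(w - 2))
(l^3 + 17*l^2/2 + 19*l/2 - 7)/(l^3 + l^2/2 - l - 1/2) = (2*l^3 + 17*l^2 + 19*l - 14)/(2*l^3 + l^2 - 2*l - 1)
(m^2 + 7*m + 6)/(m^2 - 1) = (m + 6)/(m - 1)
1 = 1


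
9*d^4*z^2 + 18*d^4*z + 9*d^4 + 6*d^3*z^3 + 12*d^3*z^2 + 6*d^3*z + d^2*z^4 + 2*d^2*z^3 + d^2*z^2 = (3*d + z)^2*(d*z + d)^2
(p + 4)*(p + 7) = p^2 + 11*p + 28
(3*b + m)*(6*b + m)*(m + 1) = 18*b^2*m + 18*b^2 + 9*b*m^2 + 9*b*m + m^3 + m^2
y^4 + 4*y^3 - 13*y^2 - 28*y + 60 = (y - 2)^2*(y + 3)*(y + 5)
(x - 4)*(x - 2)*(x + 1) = x^3 - 5*x^2 + 2*x + 8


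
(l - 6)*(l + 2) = l^2 - 4*l - 12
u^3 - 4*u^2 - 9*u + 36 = (u - 4)*(u - 3)*(u + 3)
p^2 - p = p*(p - 1)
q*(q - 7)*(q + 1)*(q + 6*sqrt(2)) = q^4 - 6*q^3 + 6*sqrt(2)*q^3 - 36*sqrt(2)*q^2 - 7*q^2 - 42*sqrt(2)*q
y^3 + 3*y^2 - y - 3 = (y - 1)*(y + 1)*(y + 3)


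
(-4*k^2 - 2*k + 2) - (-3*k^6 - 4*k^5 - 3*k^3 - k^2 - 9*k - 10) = 3*k^6 + 4*k^5 + 3*k^3 - 3*k^2 + 7*k + 12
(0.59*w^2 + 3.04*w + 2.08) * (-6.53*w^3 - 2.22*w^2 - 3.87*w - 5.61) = -3.8527*w^5 - 21.161*w^4 - 22.6145*w^3 - 19.6923*w^2 - 25.104*w - 11.6688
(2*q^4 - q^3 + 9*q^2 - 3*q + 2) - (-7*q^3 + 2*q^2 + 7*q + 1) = 2*q^4 + 6*q^3 + 7*q^2 - 10*q + 1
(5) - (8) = -3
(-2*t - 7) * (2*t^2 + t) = -4*t^3 - 16*t^2 - 7*t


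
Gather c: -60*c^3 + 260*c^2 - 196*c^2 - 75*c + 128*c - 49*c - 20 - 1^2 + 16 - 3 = -60*c^3 + 64*c^2 + 4*c - 8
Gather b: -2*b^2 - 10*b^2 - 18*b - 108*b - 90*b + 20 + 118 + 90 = -12*b^2 - 216*b + 228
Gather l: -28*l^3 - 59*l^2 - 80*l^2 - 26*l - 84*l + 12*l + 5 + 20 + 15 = -28*l^3 - 139*l^2 - 98*l + 40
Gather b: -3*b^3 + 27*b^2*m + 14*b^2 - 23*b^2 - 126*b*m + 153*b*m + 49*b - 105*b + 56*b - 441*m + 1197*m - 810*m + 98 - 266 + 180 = -3*b^3 + b^2*(27*m - 9) + 27*b*m - 54*m + 12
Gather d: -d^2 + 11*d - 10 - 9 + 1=-d^2 + 11*d - 18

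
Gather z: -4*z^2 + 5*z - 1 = -4*z^2 + 5*z - 1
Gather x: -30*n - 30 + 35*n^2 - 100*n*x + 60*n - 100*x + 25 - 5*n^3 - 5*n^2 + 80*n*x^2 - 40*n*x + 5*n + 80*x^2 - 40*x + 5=-5*n^3 + 30*n^2 + 35*n + x^2*(80*n + 80) + x*(-140*n - 140)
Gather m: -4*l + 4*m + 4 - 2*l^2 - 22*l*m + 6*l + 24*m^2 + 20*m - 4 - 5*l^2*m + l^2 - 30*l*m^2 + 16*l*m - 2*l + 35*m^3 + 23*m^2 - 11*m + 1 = -l^2 + 35*m^3 + m^2*(47 - 30*l) + m*(-5*l^2 - 6*l + 13) + 1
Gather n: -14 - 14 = -28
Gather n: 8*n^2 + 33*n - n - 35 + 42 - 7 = 8*n^2 + 32*n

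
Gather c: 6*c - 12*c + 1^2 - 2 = -6*c - 1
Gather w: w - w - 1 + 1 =0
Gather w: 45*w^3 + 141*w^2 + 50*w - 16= 45*w^3 + 141*w^2 + 50*w - 16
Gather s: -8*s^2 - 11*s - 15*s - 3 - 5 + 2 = -8*s^2 - 26*s - 6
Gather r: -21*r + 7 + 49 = 56 - 21*r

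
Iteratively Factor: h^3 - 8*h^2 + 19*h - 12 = (h - 4)*(h^2 - 4*h + 3) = (h - 4)*(h - 3)*(h - 1)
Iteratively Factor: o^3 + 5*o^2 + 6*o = (o + 2)*(o^2 + 3*o) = (o + 2)*(o + 3)*(o)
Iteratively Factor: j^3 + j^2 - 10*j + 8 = (j - 2)*(j^2 + 3*j - 4) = (j - 2)*(j + 4)*(j - 1)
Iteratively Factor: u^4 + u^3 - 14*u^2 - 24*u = (u)*(u^3 + u^2 - 14*u - 24) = u*(u + 2)*(u^2 - u - 12) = u*(u - 4)*(u + 2)*(u + 3)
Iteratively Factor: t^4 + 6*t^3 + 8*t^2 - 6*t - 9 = (t + 1)*(t^3 + 5*t^2 + 3*t - 9) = (t + 1)*(t + 3)*(t^2 + 2*t - 3) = (t - 1)*(t + 1)*(t + 3)*(t + 3)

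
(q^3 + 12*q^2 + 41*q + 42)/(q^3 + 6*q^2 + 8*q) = (q^2 + 10*q + 21)/(q*(q + 4))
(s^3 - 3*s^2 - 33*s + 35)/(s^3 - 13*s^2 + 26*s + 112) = (s^2 + 4*s - 5)/(s^2 - 6*s - 16)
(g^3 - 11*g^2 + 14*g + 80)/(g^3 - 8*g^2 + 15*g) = (g^2 - 6*g - 16)/(g*(g - 3))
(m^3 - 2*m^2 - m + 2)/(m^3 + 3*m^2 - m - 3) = (m - 2)/(m + 3)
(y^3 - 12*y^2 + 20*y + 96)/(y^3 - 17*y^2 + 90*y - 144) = (y + 2)/(y - 3)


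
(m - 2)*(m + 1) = m^2 - m - 2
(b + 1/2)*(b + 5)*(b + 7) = b^3 + 25*b^2/2 + 41*b + 35/2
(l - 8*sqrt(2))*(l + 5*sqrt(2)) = l^2 - 3*sqrt(2)*l - 80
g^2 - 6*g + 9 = (g - 3)^2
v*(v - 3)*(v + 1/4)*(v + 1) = v^4 - 7*v^3/4 - 7*v^2/2 - 3*v/4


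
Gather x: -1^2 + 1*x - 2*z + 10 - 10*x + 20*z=-9*x + 18*z + 9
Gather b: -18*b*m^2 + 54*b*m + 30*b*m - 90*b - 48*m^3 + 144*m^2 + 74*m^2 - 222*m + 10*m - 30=b*(-18*m^2 + 84*m - 90) - 48*m^3 + 218*m^2 - 212*m - 30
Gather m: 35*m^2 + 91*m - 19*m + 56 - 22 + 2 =35*m^2 + 72*m + 36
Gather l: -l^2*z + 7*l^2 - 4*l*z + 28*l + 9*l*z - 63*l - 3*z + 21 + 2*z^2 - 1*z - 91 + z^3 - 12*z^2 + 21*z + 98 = l^2*(7 - z) + l*(5*z - 35) + z^3 - 10*z^2 + 17*z + 28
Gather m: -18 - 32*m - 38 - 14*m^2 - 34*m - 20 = -14*m^2 - 66*m - 76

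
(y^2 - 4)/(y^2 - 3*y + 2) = (y + 2)/(y - 1)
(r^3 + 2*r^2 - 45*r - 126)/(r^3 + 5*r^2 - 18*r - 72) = (r - 7)/(r - 4)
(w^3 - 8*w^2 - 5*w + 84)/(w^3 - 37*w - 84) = (w - 4)/(w + 4)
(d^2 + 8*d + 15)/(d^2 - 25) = (d + 3)/(d - 5)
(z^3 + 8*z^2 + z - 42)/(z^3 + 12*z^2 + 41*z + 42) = (z - 2)/(z + 2)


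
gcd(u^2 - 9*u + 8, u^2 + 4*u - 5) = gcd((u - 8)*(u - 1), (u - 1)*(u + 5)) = u - 1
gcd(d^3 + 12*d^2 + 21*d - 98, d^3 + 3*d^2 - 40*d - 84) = d + 7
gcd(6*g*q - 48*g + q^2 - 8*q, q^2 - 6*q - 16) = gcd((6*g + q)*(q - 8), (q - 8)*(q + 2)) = q - 8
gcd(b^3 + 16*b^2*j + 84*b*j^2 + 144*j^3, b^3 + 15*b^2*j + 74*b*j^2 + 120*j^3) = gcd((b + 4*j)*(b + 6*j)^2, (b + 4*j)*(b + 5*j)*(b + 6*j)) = b^2 + 10*b*j + 24*j^2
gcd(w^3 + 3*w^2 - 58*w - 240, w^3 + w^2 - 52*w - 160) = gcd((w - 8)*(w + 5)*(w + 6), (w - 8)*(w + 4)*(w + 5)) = w^2 - 3*w - 40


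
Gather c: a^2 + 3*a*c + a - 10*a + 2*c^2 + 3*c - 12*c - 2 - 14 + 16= a^2 - 9*a + 2*c^2 + c*(3*a - 9)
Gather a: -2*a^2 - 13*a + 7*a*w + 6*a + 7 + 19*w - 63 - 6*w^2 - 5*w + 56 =-2*a^2 + a*(7*w - 7) - 6*w^2 + 14*w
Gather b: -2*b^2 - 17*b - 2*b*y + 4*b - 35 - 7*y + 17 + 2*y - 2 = -2*b^2 + b*(-2*y - 13) - 5*y - 20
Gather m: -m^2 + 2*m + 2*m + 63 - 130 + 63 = -m^2 + 4*m - 4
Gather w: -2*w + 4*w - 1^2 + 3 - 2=2*w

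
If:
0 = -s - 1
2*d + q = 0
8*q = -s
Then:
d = -1/16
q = 1/8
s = -1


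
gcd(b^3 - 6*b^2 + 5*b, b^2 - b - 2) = 1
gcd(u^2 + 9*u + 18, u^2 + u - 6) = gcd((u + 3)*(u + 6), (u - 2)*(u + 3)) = u + 3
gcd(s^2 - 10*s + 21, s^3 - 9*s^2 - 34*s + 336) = s - 7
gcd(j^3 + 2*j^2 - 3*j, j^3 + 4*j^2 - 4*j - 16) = 1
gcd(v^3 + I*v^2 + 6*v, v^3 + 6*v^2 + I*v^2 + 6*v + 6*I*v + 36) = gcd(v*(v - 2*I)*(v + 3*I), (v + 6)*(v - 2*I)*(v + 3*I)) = v^2 + I*v + 6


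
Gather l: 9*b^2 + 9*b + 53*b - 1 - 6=9*b^2 + 62*b - 7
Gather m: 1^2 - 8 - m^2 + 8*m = -m^2 + 8*m - 7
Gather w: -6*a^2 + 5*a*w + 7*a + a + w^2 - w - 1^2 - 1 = -6*a^2 + 8*a + w^2 + w*(5*a - 1) - 2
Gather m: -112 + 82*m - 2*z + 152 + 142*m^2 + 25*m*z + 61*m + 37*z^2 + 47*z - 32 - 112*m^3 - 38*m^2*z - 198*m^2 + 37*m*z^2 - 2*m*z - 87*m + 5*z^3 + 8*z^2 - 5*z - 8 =-112*m^3 + m^2*(-38*z - 56) + m*(37*z^2 + 23*z + 56) + 5*z^3 + 45*z^2 + 40*z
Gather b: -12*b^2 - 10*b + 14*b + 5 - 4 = -12*b^2 + 4*b + 1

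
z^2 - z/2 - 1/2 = (z - 1)*(z + 1/2)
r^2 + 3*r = r*(r + 3)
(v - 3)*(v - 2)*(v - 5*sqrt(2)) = v^3 - 5*sqrt(2)*v^2 - 5*v^2 + 6*v + 25*sqrt(2)*v - 30*sqrt(2)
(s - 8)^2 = s^2 - 16*s + 64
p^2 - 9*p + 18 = (p - 6)*(p - 3)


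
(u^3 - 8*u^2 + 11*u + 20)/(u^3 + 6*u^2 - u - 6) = (u^2 - 9*u + 20)/(u^2 + 5*u - 6)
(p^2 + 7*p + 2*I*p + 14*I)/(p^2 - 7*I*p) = (p^2 + p*(7 + 2*I) + 14*I)/(p*(p - 7*I))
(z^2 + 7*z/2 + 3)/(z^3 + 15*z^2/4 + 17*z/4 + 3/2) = 2*(2*z + 3)/(4*z^2 + 7*z + 3)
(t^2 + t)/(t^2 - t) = (t + 1)/(t - 1)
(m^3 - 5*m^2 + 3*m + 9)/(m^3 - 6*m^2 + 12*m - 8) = (m^3 - 5*m^2 + 3*m + 9)/(m^3 - 6*m^2 + 12*m - 8)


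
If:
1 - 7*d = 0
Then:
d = 1/7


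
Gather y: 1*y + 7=y + 7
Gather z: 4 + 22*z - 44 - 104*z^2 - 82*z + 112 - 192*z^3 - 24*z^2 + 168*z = -192*z^3 - 128*z^2 + 108*z + 72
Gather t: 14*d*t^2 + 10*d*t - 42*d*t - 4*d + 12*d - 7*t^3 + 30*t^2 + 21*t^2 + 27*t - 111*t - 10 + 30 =8*d - 7*t^3 + t^2*(14*d + 51) + t*(-32*d - 84) + 20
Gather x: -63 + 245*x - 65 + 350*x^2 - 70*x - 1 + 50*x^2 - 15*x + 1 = 400*x^2 + 160*x - 128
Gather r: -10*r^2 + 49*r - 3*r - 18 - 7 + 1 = -10*r^2 + 46*r - 24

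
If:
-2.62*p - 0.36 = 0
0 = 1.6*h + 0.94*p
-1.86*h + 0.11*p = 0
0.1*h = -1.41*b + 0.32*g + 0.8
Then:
No Solution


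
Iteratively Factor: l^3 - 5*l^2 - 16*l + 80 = (l - 5)*(l^2 - 16) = (l - 5)*(l - 4)*(l + 4)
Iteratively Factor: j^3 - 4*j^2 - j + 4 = (j - 1)*(j^2 - 3*j - 4) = (j - 4)*(j - 1)*(j + 1)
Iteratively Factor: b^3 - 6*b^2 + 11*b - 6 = (b - 2)*(b^2 - 4*b + 3) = (b - 3)*(b - 2)*(b - 1)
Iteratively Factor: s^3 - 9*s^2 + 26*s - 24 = (s - 2)*(s^2 - 7*s + 12) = (s - 3)*(s - 2)*(s - 4)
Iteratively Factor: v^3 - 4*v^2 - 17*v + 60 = (v + 4)*(v^2 - 8*v + 15) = (v - 3)*(v + 4)*(v - 5)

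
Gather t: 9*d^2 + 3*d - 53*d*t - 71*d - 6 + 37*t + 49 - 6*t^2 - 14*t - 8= 9*d^2 - 68*d - 6*t^2 + t*(23 - 53*d) + 35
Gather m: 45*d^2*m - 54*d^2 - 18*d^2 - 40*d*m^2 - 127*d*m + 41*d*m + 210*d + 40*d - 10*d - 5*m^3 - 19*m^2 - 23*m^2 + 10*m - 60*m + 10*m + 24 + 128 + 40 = -72*d^2 + 240*d - 5*m^3 + m^2*(-40*d - 42) + m*(45*d^2 - 86*d - 40) + 192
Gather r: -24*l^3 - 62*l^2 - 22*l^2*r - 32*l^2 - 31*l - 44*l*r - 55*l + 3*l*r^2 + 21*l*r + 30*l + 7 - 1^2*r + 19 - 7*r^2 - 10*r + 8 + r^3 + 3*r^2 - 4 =-24*l^3 - 94*l^2 - 56*l + r^3 + r^2*(3*l - 4) + r*(-22*l^2 - 23*l - 11) + 30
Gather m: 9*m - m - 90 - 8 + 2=8*m - 96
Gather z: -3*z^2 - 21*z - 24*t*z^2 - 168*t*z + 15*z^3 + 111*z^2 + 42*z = 15*z^3 + z^2*(108 - 24*t) + z*(21 - 168*t)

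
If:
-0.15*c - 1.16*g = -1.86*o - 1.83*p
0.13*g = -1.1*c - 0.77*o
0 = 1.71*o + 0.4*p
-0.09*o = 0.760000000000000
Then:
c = 0.79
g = 43.31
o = -8.44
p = 36.10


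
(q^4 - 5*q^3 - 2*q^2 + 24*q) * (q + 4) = q^5 - q^4 - 22*q^3 + 16*q^2 + 96*q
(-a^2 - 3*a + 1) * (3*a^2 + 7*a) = -3*a^4 - 16*a^3 - 18*a^2 + 7*a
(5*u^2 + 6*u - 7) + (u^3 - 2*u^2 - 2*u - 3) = u^3 + 3*u^2 + 4*u - 10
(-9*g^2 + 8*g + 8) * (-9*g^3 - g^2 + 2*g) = 81*g^5 - 63*g^4 - 98*g^3 + 8*g^2 + 16*g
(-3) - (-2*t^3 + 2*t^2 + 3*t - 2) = 2*t^3 - 2*t^2 - 3*t - 1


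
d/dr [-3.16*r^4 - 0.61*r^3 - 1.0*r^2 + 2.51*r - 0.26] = -12.64*r^3 - 1.83*r^2 - 2.0*r + 2.51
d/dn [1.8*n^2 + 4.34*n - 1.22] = 3.6*n + 4.34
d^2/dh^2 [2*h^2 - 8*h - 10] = 4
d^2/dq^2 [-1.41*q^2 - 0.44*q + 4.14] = -2.82000000000000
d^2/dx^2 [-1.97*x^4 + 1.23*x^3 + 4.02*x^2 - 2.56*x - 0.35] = -23.64*x^2 + 7.38*x + 8.04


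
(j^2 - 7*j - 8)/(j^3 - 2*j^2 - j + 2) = (j - 8)/(j^2 - 3*j + 2)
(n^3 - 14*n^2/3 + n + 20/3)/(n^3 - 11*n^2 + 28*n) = (3*n^2 - 2*n - 5)/(3*n*(n - 7))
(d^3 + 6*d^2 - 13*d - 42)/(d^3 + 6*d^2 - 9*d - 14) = (d^2 - d - 6)/(d^2 - d - 2)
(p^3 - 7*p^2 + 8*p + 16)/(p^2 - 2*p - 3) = (p^2 - 8*p + 16)/(p - 3)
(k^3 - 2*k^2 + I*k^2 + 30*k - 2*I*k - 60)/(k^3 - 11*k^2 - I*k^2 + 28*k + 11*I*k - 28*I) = (k^3 + k^2*(-2 + I) + 2*k*(15 - I) - 60)/(k^3 - k^2*(11 + I) + k*(28 + 11*I) - 28*I)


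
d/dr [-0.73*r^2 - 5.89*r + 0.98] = -1.46*r - 5.89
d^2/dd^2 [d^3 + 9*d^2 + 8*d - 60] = 6*d + 18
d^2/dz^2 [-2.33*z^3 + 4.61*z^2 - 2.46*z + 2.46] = 9.22 - 13.98*z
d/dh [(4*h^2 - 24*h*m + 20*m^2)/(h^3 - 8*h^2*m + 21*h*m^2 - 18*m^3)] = 4*(-h^3 + 9*h^2*m - 15*h*m^2 - m^3)/(h^5 - 13*h^4*m + 67*h^3*m^2 - 171*h^2*m^3 + 216*h*m^4 - 108*m^5)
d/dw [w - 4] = 1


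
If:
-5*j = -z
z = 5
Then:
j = 1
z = 5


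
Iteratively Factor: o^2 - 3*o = (o)*(o - 3)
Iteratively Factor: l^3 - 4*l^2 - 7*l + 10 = (l + 2)*(l^2 - 6*l + 5) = (l - 1)*(l + 2)*(l - 5)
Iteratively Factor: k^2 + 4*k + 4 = (k + 2)*(k + 2)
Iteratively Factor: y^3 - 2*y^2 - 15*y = (y - 5)*(y^2 + 3*y) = y*(y - 5)*(y + 3)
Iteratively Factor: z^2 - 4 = (z - 2)*(z + 2)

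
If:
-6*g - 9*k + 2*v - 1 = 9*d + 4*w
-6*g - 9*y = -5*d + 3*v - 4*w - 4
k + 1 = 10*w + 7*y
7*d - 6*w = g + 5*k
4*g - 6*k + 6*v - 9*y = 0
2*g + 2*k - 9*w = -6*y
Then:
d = -89676/180487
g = 253521/180487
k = -185289/180487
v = -371472/180487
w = 7532/180487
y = -11446/180487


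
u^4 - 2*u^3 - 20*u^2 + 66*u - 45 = (u - 3)^2*(u - 1)*(u + 5)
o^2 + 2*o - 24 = (o - 4)*(o + 6)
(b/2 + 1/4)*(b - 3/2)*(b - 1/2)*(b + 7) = b^4/2 + 11*b^3/4 - 43*b^2/8 - 11*b/16 + 21/16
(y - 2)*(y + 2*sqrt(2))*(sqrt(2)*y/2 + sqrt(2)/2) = sqrt(2)*y^3/2 - sqrt(2)*y^2/2 + 2*y^2 - 2*y - sqrt(2)*y - 4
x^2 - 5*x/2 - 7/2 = (x - 7/2)*(x + 1)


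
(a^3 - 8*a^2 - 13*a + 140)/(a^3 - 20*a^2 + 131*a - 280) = (a + 4)/(a - 8)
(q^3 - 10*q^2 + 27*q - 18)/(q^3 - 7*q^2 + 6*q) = (q - 3)/q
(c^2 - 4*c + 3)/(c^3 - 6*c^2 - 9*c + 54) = (c - 1)/(c^2 - 3*c - 18)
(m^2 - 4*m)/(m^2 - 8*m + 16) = m/(m - 4)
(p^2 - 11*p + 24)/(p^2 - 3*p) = (p - 8)/p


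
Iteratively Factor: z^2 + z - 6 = (z - 2)*(z + 3)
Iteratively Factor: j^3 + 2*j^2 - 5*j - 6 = (j + 3)*(j^2 - j - 2) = (j - 2)*(j + 3)*(j + 1)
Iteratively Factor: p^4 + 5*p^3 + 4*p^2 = (p)*(p^3 + 5*p^2 + 4*p) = p*(p + 1)*(p^2 + 4*p) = p^2*(p + 1)*(p + 4)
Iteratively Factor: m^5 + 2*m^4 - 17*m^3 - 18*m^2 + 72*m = (m + 3)*(m^4 - m^3 - 14*m^2 + 24*m) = (m - 3)*(m + 3)*(m^3 + 2*m^2 - 8*m) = (m - 3)*(m + 3)*(m + 4)*(m^2 - 2*m) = (m - 3)*(m - 2)*(m + 3)*(m + 4)*(m)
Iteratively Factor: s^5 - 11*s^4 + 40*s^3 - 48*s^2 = (s - 4)*(s^4 - 7*s^3 + 12*s^2) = s*(s - 4)*(s^3 - 7*s^2 + 12*s) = s*(s - 4)*(s - 3)*(s^2 - 4*s) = s^2*(s - 4)*(s - 3)*(s - 4)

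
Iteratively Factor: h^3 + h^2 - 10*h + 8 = (h - 2)*(h^2 + 3*h - 4) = (h - 2)*(h + 4)*(h - 1)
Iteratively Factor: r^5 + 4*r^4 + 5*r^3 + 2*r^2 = (r + 1)*(r^4 + 3*r^3 + 2*r^2) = (r + 1)*(r + 2)*(r^3 + r^2) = r*(r + 1)*(r + 2)*(r^2 + r) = r*(r + 1)^2*(r + 2)*(r)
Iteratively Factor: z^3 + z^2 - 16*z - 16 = (z + 1)*(z^2 - 16) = (z - 4)*(z + 1)*(z + 4)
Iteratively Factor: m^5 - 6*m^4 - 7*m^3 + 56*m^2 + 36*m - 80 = (m + 2)*(m^4 - 8*m^3 + 9*m^2 + 38*m - 40) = (m - 4)*(m + 2)*(m^3 - 4*m^2 - 7*m + 10) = (m - 4)*(m + 2)^2*(m^2 - 6*m + 5) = (m - 4)*(m - 1)*(m + 2)^2*(m - 5)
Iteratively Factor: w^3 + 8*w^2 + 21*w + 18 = (w + 2)*(w^2 + 6*w + 9) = (w + 2)*(w + 3)*(w + 3)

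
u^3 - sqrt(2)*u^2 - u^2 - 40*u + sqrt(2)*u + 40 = (u - 1)*(u - 5*sqrt(2))*(u + 4*sqrt(2))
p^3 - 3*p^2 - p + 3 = (p - 3)*(p - 1)*(p + 1)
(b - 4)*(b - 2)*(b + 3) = b^3 - 3*b^2 - 10*b + 24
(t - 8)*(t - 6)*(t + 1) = t^3 - 13*t^2 + 34*t + 48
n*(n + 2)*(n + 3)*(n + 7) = n^4 + 12*n^3 + 41*n^2 + 42*n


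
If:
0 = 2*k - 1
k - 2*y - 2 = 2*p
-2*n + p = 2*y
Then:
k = 1/2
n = -3*y/2 - 3/8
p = -y - 3/4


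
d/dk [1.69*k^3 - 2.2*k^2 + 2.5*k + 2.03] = 5.07*k^2 - 4.4*k + 2.5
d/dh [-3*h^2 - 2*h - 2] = -6*h - 2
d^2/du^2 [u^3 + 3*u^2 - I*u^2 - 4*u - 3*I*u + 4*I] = 6*u + 6 - 2*I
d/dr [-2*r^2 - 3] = -4*r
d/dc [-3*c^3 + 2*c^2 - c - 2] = -9*c^2 + 4*c - 1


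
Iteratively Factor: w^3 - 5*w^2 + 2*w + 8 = (w - 2)*(w^2 - 3*w - 4) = (w - 2)*(w + 1)*(w - 4)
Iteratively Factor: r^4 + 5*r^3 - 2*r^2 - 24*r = (r - 2)*(r^3 + 7*r^2 + 12*r) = r*(r - 2)*(r^2 + 7*r + 12) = r*(r - 2)*(r + 4)*(r + 3)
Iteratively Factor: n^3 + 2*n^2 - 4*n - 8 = (n - 2)*(n^2 + 4*n + 4) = (n - 2)*(n + 2)*(n + 2)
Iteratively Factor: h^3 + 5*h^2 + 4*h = (h + 1)*(h^2 + 4*h) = h*(h + 1)*(h + 4)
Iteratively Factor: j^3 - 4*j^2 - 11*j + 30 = (j - 2)*(j^2 - 2*j - 15) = (j - 5)*(j - 2)*(j + 3)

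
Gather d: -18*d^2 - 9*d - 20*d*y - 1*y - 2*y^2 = -18*d^2 + d*(-20*y - 9) - 2*y^2 - y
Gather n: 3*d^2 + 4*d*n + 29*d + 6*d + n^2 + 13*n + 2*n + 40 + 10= 3*d^2 + 35*d + n^2 + n*(4*d + 15) + 50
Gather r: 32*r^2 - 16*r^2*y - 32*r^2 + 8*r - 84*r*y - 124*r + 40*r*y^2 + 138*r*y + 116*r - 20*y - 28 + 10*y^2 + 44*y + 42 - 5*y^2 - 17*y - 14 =-16*r^2*y + r*(40*y^2 + 54*y) + 5*y^2 + 7*y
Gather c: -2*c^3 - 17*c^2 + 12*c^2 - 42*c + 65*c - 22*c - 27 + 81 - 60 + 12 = -2*c^3 - 5*c^2 + c + 6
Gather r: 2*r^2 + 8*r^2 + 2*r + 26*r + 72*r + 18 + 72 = 10*r^2 + 100*r + 90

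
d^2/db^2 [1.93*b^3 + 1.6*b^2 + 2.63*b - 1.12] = 11.58*b + 3.2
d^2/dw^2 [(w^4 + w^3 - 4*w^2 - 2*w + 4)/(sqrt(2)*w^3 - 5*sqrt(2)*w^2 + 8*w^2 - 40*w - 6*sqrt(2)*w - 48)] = 4*(-12*sqrt(2)*w^6 + 32*w^6 - 189*w^5 + 180*sqrt(2)*w^5 + 480*sqrt(2)*w^4 + 957*w^4 + 536*sqrt(2)*w^3 + 3951*w^3 + 432*sqrt(2)*w^2 + 4050*w^2 + 372*w + 960*sqrt(2)*w + 384*sqrt(2) + 712)/(sqrt(2)*w^9 - 15*sqrt(2)*w^8 + 24*w^8 - 360*w^7 + 153*sqrt(2)*w^7 - 1385*sqrt(2)*w^6 + 1624*w^6 - 2520*w^5 + 5130*sqrt(2)*w^5 + 6384*w^4 + 4740*sqrt(2)*w^4 - 33048*sqrt(2)*w^3 + 1120*w^3 - 92736*w^2 - 51840*sqrt(2)*w^2 - 138240*w - 20736*sqrt(2)*w - 55296)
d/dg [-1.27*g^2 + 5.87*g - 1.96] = 5.87 - 2.54*g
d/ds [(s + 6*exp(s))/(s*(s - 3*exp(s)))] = (9*s^2*exp(s) - s^2 - 12*s*exp(s) + 18*exp(2*s))/(s^2*(s^2 - 6*s*exp(s) + 9*exp(2*s)))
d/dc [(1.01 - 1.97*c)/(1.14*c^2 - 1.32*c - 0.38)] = (2.2458*c^2 - 2.3028*c + 2.0818)/(1.2996*c^4 - 3.0096*c^3 + 0.876*c^2 + 1.0032*c + 0.1444)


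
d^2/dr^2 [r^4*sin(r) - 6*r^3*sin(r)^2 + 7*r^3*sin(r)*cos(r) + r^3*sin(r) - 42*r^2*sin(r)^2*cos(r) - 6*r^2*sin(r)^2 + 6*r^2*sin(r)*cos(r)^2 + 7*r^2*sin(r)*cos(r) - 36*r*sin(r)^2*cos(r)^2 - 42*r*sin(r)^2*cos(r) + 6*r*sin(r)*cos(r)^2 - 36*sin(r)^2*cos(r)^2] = -r^4*sin(r) - r^3*sin(r) - 14*r^3*sin(2*r) + 8*r^3*cos(r) - 12*r^3*cos(2*r) + 21*r^2*sin(r)/2 - 50*r^2*sin(2*r) - 27*r^2*sin(3*r)/2 + 33*r^2*cos(r)/2 + 30*r^2*cos(2*r) - 189*r^2*cos(3*r)/2 + 93*r*sin(r)/2 - 3*r*sin(2*r) - 279*r*sin(3*r)/2 + 33*r*cos(r)/2 - 144*r*cos(2*r)^2 + 46*r*cos(2*r) - 153*r*cos(3*r)/2 + 54*r + 24*sin(r) + 7*sin(2*r) - 60*sin(3*r) - 36*sin(4*r) - 18*cos(r) - 144*cos(2*r)^2 + 6*cos(2*r) + 30*cos(3*r) + 66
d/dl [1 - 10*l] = -10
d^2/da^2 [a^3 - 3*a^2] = 6*a - 6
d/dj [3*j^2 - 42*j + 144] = 6*j - 42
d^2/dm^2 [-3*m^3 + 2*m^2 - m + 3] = 4 - 18*m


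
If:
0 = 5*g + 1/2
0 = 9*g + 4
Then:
No Solution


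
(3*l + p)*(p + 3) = 3*l*p + 9*l + p^2 + 3*p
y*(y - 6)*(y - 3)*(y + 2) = y^4 - 7*y^3 + 36*y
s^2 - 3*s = s*(s - 3)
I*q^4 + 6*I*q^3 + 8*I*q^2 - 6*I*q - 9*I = (q + 1)*(q + 3)^2*(I*q - I)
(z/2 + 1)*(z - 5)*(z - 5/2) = z^3/2 - 11*z^2/4 - 5*z/4 + 25/2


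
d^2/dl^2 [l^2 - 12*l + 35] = 2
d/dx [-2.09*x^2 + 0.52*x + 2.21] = 0.52 - 4.18*x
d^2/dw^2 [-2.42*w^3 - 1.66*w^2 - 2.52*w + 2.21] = -14.52*w - 3.32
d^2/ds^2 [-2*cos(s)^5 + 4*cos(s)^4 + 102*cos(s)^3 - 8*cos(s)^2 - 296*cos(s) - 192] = 50*cos(s)^5 - 64*cos(s)^4 - 958*cos(s)^3 + 80*cos(s)^2 + 908*cos(s) - 16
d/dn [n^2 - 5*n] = 2*n - 5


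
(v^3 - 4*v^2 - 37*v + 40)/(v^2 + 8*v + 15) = (v^2 - 9*v + 8)/(v + 3)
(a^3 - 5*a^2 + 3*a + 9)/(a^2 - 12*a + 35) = (a^3 - 5*a^2 + 3*a + 9)/(a^2 - 12*a + 35)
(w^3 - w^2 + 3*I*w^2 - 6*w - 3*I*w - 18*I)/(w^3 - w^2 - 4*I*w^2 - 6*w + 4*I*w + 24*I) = (w + 3*I)/(w - 4*I)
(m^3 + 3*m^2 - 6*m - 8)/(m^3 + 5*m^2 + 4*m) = (m - 2)/m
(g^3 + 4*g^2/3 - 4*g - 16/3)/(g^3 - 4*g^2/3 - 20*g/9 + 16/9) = 3*(g + 2)/(3*g - 2)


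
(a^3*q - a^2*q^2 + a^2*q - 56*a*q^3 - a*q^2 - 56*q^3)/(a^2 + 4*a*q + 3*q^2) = q*(a^3 - a^2*q + a^2 - 56*a*q^2 - a*q - 56*q^2)/(a^2 + 4*a*q + 3*q^2)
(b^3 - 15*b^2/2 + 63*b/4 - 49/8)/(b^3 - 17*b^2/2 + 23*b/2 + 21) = (b^2 - 4*b + 7/4)/(b^2 - 5*b - 6)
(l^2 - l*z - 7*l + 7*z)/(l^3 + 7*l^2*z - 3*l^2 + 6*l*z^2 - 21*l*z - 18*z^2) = (l^2 - l*z - 7*l + 7*z)/(l^3 + 7*l^2*z - 3*l^2 + 6*l*z^2 - 21*l*z - 18*z^2)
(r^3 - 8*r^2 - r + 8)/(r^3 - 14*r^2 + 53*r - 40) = (r + 1)/(r - 5)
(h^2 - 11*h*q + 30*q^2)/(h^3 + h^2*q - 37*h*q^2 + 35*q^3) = (-h + 6*q)/(-h^2 - 6*h*q + 7*q^2)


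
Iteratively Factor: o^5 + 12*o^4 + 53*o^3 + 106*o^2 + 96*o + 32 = (o + 4)*(o^4 + 8*o^3 + 21*o^2 + 22*o + 8) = (o + 4)^2*(o^3 + 4*o^2 + 5*o + 2) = (o + 2)*(o + 4)^2*(o^2 + 2*o + 1) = (o + 1)*(o + 2)*(o + 4)^2*(o + 1)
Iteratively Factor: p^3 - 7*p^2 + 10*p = (p - 2)*(p^2 - 5*p) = (p - 5)*(p - 2)*(p)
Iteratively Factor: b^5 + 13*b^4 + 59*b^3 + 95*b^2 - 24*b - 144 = (b + 3)*(b^4 + 10*b^3 + 29*b^2 + 8*b - 48) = (b - 1)*(b + 3)*(b^3 + 11*b^2 + 40*b + 48) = (b - 1)*(b + 3)*(b + 4)*(b^2 + 7*b + 12) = (b - 1)*(b + 3)^2*(b + 4)*(b + 4)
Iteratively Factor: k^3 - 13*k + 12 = (k + 4)*(k^2 - 4*k + 3) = (k - 3)*(k + 4)*(k - 1)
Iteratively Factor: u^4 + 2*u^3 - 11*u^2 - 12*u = (u - 3)*(u^3 + 5*u^2 + 4*u) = u*(u - 3)*(u^2 + 5*u + 4) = u*(u - 3)*(u + 4)*(u + 1)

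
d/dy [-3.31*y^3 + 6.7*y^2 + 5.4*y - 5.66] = -9.93*y^2 + 13.4*y + 5.4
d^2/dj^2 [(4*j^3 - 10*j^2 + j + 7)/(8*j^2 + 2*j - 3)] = 8*(84*j^3 + 138*j^2 + 129*j + 28)/(512*j^6 + 384*j^5 - 480*j^4 - 280*j^3 + 180*j^2 + 54*j - 27)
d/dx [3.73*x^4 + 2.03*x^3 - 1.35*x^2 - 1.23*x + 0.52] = 14.92*x^3 + 6.09*x^2 - 2.7*x - 1.23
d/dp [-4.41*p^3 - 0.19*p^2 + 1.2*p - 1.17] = -13.23*p^2 - 0.38*p + 1.2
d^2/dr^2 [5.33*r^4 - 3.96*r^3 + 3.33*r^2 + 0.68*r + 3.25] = 63.96*r^2 - 23.76*r + 6.66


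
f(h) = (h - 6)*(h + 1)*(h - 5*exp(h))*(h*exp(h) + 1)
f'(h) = (1 - 5*exp(h))*(h - 6)*(h + 1)*(h*exp(h) + 1) + (h - 6)*(h + 1)*(h - 5*exp(h))*(h*exp(h) + exp(h)) + (h - 6)*(h - 5*exp(h))*(h*exp(h) + 1) + (h + 1)*(h - 5*exp(h))*(h*exp(h) + 1)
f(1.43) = 1507.72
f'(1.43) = 4026.35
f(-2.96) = -47.86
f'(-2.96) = 46.52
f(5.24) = 4402766.19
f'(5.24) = 4572814.40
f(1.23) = 879.53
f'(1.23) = 2390.70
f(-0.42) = 9.99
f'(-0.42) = 27.09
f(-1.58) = -7.74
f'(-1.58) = 15.65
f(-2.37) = -25.33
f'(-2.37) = 30.43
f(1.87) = 4759.01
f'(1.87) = 12148.11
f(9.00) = -88622483034.04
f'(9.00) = -225511137296.13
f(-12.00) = -2375.83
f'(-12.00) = 546.12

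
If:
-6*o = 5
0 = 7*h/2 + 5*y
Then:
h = -10*y/7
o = -5/6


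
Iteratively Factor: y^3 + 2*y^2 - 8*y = (y - 2)*(y^2 + 4*y) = y*(y - 2)*(y + 4)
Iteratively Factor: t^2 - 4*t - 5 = (t + 1)*(t - 5)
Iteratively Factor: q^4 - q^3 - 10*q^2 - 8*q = (q)*(q^3 - q^2 - 10*q - 8) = q*(q + 1)*(q^2 - 2*q - 8) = q*(q + 1)*(q + 2)*(q - 4)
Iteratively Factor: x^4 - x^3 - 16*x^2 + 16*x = (x - 1)*(x^3 - 16*x) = (x - 1)*(x + 4)*(x^2 - 4*x) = (x - 4)*(x - 1)*(x + 4)*(x)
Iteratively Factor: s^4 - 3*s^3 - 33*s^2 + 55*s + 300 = (s - 5)*(s^3 + 2*s^2 - 23*s - 60) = (s - 5)*(s + 3)*(s^2 - s - 20) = (s - 5)^2*(s + 3)*(s + 4)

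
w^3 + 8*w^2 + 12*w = w*(w + 2)*(w + 6)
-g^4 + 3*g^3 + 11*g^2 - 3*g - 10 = (g - 5)*(g + 2)*(-I*g - I)*(-I*g + I)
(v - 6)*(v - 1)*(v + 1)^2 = v^4 - 5*v^3 - 7*v^2 + 5*v + 6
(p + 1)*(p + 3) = p^2 + 4*p + 3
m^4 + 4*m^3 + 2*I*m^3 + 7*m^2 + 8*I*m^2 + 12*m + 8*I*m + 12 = (m + 2)^2*(m - I)*(m + 3*I)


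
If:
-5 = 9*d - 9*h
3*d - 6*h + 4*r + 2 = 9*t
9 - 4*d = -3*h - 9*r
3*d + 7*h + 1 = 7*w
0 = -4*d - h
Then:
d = -1/9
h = 4/9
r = -97/81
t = -469/729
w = 34/63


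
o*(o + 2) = o^2 + 2*o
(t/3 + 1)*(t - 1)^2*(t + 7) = t^4/3 + 8*t^3/3 + 2*t^2/3 - 32*t/3 + 7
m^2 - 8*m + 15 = (m - 5)*(m - 3)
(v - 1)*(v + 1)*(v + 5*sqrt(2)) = v^3 + 5*sqrt(2)*v^2 - v - 5*sqrt(2)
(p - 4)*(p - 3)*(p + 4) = p^3 - 3*p^2 - 16*p + 48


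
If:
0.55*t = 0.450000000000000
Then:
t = 0.82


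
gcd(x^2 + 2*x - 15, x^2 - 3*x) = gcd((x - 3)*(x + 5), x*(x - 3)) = x - 3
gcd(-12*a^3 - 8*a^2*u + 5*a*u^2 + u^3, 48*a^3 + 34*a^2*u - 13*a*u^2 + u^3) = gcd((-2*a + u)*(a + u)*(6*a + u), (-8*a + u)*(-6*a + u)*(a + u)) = a + u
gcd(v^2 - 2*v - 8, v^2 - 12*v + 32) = v - 4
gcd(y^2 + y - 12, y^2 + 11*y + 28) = y + 4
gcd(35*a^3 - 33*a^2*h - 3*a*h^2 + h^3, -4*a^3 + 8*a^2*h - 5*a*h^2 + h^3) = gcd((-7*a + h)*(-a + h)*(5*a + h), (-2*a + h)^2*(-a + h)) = a - h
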